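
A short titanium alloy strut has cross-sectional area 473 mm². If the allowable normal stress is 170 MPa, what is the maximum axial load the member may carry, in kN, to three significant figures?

P_max = σ_allow · A = 170 · 473 = 80410 N = 80.41 kN.

80.4 kN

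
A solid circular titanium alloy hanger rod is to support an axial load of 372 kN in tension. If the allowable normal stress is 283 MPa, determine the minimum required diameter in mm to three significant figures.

Required area A ≥ P/σ_allow = 372000/283 = 1314 mm².
For a solid circular section, d ≥ √(4A/π) = 40.91 mm.

40.9 mm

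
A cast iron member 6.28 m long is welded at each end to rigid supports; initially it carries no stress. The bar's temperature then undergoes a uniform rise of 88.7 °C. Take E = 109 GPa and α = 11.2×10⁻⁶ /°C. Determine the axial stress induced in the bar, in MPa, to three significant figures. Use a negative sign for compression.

-108 MPa

Free thermal expansion αLΔT = 11.2e-6 · 6280 · 88.7 = 6.239 mm.
The walls impose strain ε = −(6.239)/6280 = -9.9344e-04; σ = Eε = 109000 · -9.9344e-04 = -108.3 MPa.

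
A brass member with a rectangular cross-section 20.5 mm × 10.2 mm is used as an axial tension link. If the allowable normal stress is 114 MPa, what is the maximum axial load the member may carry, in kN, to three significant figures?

23.8 kN

A = 209.1 mm².
P_max = σ_allow · A = 114 · 209.1 = 23840 N = 23.84 kN.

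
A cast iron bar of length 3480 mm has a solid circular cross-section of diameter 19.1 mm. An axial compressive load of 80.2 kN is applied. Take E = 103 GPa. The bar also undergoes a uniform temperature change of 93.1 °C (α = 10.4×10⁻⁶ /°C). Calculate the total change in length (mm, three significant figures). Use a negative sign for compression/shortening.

A = 286.5 mm².
δ_mech = NL/(AE) = -80200·3480/(286.5·103000) = -9.457 mm.
δ_thermal = αLΔT = 10.4e-6·3480·93.1 = 3.369 mm.
δ = δ_mech + δ_thermal = -6.088 mm.

-6.09 mm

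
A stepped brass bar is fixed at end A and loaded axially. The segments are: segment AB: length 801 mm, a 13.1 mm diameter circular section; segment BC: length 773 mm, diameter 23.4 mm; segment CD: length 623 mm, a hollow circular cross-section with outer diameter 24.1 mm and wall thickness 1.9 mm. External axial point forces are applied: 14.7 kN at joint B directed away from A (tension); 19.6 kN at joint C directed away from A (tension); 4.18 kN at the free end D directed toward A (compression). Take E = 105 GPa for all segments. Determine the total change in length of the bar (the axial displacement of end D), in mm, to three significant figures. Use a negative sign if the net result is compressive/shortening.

Internal axial forces (sectioning from the free end, tension +): N_CD = -4.18 kN, N_BC = 15.42 kN, N_AB = 30.12 kN.
A_AB = 134.8 mm².
A_BC = 430.1 mm².
A_CD = 132.5 mm².
δ_AB = 30120·801/(134.8·105000) = 1.705 mm
δ_BC = 15420·773/(430.1·105000) = 0.264 mm
δ_CD = -4180·623/(132.5·105000) = -0.1872 mm
δ = Σδ_i = 1.782 mm.

1.78 mm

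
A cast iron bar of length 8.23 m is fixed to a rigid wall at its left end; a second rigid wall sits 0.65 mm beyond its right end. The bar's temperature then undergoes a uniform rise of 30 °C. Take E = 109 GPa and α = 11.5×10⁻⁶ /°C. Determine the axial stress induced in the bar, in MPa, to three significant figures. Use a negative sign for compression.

-29.0 MPa

Free thermal expansion αLΔT = 11.5e-6 · 8230 · 30 = 2.839 mm.
The walls engage after the gap closes; constrained expansion = 2.839 − 0.65 = 2.189 mm.
The walls impose strain ε = −(2.189)/8230 = -2.6602e-04; σ = Eε = 109000 · -2.6602e-04 = -29 MPa.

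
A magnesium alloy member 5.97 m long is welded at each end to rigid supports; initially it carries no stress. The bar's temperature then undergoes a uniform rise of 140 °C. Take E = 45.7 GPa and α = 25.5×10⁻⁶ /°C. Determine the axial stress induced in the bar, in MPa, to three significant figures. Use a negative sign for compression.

-163 MPa

Free thermal expansion αLΔT = 25.5e-6 · 5970 · 140 = 21.31 mm.
The walls impose strain ε = −(21.31)/5970 = -3.5700e-03; σ = Eε = 45700 · -3.5700e-03 = -163.1 MPa.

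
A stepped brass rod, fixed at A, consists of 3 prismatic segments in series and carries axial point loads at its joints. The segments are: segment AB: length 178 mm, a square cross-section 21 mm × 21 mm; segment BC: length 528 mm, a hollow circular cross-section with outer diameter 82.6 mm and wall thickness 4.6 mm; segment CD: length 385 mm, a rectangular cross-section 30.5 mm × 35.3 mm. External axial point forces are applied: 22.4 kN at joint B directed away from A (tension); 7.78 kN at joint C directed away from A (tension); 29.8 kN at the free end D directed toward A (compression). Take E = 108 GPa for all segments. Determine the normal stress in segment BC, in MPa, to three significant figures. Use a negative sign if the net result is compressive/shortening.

-19.5 MPa

Internal axial forces (sectioning from the free end, tension +): N_CD = -29.8 kN, N_BC = -22.02 kN, N_AB = 0.38 kN.
A_BC = 1127 mm².
σ_BC = N_BC/A_BC = -22020/1127 = -19.54 MPa.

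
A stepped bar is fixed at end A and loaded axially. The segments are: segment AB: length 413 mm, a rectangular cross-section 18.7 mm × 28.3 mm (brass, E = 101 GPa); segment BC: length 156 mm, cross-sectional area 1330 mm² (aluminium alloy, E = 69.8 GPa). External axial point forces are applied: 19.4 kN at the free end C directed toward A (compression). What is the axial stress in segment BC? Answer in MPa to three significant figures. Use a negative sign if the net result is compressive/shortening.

Internal axial forces (sectioning from the free end, tension +): N_BC = -19.4 kN, N_AB = -19.4 kN.
σ_BC = N_BC/A_BC = -19400/1330 = -14.59 MPa.

-14.6 MPa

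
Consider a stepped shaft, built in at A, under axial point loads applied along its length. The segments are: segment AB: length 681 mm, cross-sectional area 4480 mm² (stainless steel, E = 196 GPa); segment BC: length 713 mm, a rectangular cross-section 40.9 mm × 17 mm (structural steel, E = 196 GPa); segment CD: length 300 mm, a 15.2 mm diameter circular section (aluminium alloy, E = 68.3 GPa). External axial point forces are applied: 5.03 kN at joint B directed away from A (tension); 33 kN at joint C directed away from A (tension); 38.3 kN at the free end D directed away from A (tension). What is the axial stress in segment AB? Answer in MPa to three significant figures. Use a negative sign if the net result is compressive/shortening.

Internal axial forces (sectioning from the free end, tension +): N_CD = 38.3 kN, N_BC = 71.3 kN, N_AB = 76.33 kN.
σ_AB = N_AB/A_AB = 76330/4480 = 17.04 MPa.

17.0 MPa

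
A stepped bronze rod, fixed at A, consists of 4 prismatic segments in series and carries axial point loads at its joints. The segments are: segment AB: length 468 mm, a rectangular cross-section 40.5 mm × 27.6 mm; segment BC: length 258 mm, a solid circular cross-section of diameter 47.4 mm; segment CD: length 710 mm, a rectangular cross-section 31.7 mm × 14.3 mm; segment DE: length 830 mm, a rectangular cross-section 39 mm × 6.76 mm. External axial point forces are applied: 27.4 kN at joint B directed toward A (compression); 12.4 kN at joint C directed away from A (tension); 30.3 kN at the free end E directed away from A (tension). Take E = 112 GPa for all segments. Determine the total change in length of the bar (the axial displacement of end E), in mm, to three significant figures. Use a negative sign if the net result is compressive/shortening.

Internal axial forces (sectioning from the free end, tension +): N_DE = 30.3 kN, N_CD = 30.3 kN, N_BC = 42.7 kN, N_AB = 15.3 kN.
A_AB = 1118 mm².
A_BC = 1765 mm².
A_CD = 453.3 mm².
A_DE = 263.6 mm².
δ_AB = 15300·468/(1118·112000) = 0.05719 mm
δ_BC = 42700·258/(1765·112000) = 0.05574 mm
δ_CD = 30300·710/(453.3·112000) = 0.4237 mm
δ_DE = 30300·830/(263.6·112000) = 0.8517 mm
δ = Σδ_i = 1.388 mm.

1.39 mm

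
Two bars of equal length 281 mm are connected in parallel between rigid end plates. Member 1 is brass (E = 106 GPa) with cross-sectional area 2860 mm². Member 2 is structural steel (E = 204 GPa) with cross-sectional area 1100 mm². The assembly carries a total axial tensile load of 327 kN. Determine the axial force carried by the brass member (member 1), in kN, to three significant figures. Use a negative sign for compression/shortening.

Equal strain + equilibrium ⇒ each member carries load in proportion to AE: A₁E₁ = 303200000 N, A₂E₂ = 224400000 N, ΣAE = 527600000 N.
F₁ = P·A₁E₁/ΣAE = 327000·303200000/527600000 = 187900 N.

188 kN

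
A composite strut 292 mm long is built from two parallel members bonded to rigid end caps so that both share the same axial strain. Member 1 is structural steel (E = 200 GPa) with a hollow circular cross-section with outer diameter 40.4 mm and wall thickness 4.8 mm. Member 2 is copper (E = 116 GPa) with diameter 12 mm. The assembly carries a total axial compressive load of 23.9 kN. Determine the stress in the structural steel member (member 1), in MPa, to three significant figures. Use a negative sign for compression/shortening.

A_1 = 536.8 mm².
A_2 = 113.1 mm².
Equal strain + equilibrium ⇒ each member carries load in proportion to AE: A₁E₁ = 107400000 N, A₂E₂ = 13120000 N, ΣAE = 120500000 N.
σ₁ = P·E₁/ΣAE = -23900·200000/120500000 = -39.67 MPa.

-39.7 MPa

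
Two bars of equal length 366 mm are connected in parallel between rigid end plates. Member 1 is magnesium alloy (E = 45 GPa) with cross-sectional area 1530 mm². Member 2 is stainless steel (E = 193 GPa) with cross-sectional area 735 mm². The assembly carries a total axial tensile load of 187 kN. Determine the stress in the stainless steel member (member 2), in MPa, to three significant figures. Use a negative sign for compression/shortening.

Equal strain + equilibrium ⇒ each member carries load in proportion to AE: A₁E₁ = 68850000 N, A₂E₂ = 141900000 N, ΣAE = 210700000 N.
σ₂ = P·E₂/ΣAE = 187000·193000/210700000 = 171.3 MPa.

171 MPa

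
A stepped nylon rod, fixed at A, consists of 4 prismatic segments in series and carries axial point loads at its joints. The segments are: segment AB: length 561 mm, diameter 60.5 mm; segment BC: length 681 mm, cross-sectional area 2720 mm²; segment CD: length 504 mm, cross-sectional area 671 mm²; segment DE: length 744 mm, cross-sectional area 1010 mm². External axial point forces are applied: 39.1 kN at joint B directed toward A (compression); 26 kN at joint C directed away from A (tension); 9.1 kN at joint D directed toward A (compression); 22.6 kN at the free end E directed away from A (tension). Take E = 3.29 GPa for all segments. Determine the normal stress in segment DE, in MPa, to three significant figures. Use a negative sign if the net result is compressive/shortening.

22.4 MPa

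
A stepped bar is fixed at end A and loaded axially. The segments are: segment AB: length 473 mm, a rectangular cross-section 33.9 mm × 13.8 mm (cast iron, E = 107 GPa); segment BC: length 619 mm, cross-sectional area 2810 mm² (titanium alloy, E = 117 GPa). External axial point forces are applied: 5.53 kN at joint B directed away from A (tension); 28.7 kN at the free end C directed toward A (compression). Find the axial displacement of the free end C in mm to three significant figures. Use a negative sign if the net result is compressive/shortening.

-0.273 mm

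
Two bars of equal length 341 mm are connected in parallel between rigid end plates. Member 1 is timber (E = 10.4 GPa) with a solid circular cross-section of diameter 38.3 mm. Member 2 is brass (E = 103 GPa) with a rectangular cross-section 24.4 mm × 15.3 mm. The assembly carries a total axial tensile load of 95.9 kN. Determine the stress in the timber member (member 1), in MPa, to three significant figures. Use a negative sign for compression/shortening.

A_1 = 1152 mm².
A_2 = 373.3 mm².
Equal strain + equilibrium ⇒ each member carries load in proportion to AE: A₁E₁ = 11980000 N, A₂E₂ = 38450000 N, ΣAE = 50430000 N.
σ₁ = P·E₁/ΣAE = 95900·10400/50430000 = 19.78 MPa.

19.8 MPa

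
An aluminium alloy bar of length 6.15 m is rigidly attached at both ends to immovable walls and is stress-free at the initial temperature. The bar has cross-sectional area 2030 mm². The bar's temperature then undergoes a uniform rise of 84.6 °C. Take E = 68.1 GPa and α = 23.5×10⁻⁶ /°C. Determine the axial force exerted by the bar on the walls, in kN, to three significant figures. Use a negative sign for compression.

Free thermal expansion αLΔT = 23.5e-6 · 6150 · 84.6 = 12.23 mm.
The walls impose strain ε = −(12.23)/6150 = -1.9881e-03; σ = Eε = 68100 · -1.9881e-03 = -135.4 MPa.
Wall reaction R = σ·A = -135.4·2030 = -274800 N = -274.8 kN.

-275 kN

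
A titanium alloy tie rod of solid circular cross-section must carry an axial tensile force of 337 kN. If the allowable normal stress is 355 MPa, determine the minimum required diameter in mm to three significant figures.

Required area A ≥ P/σ_allow = 337000/355 = 949.3 mm².
For a solid circular section, d ≥ √(4A/π) = 34.77 mm.

34.8 mm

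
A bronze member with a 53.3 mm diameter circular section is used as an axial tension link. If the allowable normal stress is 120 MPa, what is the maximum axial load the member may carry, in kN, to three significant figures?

268 kN

A = 2231 mm².
P_max = σ_allow · A = 120 · 2231 = 267700 N = 267.7 kN.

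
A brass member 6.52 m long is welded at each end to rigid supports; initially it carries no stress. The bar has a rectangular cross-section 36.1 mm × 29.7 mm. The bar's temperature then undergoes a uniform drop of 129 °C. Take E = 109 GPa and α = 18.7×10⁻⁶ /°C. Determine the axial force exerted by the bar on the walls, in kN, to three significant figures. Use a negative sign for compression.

282 kN

Free thermal expansion αLΔT = 18.7e-6 · 6520 · -129 = -15.73 mm.
The walls impose strain ε = −(-15.73)/6520 = 2.4123e-03; σ = Eε = 109000 · 2.4123e-03 = 262.9 MPa.
Wall reaction R = σ·A = 262.9·1072 = 281900 N = 281.9 kN.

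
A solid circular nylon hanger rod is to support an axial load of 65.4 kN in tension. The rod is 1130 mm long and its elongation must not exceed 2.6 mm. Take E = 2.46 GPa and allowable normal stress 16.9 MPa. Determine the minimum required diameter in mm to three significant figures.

121 mm

Required area A ≥ P/σ_allow = 65400/16.9 = 3870 mm².
For a solid circular section, d ≥ √(4A/π) = 70.19 mm.
Elongation limit: A ≥ PL/(Eδ_allow) = 65400·1130/(2460·2.6) = 11550 mm² ⇒ d ≥ 121.3 mm.
The elongation limit governs.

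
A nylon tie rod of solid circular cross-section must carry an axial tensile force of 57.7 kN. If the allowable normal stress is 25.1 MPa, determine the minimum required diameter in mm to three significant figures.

54.1 mm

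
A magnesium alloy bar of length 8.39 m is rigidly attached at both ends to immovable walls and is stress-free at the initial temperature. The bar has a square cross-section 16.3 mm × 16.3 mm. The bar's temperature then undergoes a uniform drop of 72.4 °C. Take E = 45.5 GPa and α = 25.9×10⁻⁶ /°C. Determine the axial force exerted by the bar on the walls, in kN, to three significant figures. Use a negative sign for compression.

22.7 kN

Free thermal expansion αLΔT = 25.9e-6 · 8390 · -72.4 = -15.73 mm.
The walls impose strain ε = −(-15.73)/8390 = 1.8752e-03; σ = Eε = 45500 · 1.8752e-03 = 85.32 MPa.
Wall reaction R = σ·A = 85.32·265.7 = 22670 N = 22.67 kN.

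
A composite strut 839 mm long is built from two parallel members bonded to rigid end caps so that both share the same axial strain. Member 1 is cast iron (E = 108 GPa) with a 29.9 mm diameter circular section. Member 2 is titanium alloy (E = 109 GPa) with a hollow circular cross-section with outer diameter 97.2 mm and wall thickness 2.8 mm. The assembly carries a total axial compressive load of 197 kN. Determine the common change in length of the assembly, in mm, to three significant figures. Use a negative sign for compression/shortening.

-0.994 mm

A_1 = 702.2 mm².
A_2 = 830.4 mm².
Equal strain + equilibrium ⇒ each member carries load in proportion to AE: A₁E₁ = 75830000 N, A₂E₂ = 90510000 N, ΣAE = 166300000 N.
δ = PL/ΣAE = -197000·839/166300000 = -0.9936 mm.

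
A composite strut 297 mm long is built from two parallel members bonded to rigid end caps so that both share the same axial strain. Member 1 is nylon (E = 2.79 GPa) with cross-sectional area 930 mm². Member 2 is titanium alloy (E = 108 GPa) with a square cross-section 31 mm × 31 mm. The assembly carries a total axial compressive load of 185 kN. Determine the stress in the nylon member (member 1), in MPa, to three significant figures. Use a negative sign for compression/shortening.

-4.85 MPa

A_2 = 961 mm².
Equal strain + equilibrium ⇒ each member carries load in proportion to AE: A₁E₁ = 2595000 N, A₂E₂ = 103800000 N, ΣAE = 106400000 N.
σ₁ = P·E₁/ΣAE = -185000·2790/106400000 = -4.852 MPa.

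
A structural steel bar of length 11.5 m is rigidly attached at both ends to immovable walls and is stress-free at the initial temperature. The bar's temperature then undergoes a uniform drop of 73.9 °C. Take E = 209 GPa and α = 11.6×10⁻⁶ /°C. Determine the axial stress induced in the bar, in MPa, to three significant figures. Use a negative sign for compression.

179 MPa

Free thermal expansion αLΔT = 11.6e-6 · 11500 · -73.9 = -9.858 mm.
The walls impose strain ε = −(-9.858)/11500 = 8.5724e-04; σ = Eε = 209000 · 8.5724e-04 = 179.2 MPa.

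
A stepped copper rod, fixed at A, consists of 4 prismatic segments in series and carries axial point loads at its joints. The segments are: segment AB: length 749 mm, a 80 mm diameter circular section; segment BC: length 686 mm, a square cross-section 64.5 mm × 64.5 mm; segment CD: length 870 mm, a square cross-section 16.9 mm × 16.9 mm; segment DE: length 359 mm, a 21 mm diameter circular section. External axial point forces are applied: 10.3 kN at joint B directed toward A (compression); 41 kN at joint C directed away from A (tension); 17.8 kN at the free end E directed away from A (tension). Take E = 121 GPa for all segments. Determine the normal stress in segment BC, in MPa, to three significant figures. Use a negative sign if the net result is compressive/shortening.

14.1 MPa

Internal axial forces (sectioning from the free end, tension +): N_DE = 17.8 kN, N_CD = 17.8 kN, N_BC = 58.8 kN, N_AB = 48.5 kN.
A_BC = 4160 mm².
σ_BC = N_BC/A_BC = 58800/4160 = 14.13 MPa.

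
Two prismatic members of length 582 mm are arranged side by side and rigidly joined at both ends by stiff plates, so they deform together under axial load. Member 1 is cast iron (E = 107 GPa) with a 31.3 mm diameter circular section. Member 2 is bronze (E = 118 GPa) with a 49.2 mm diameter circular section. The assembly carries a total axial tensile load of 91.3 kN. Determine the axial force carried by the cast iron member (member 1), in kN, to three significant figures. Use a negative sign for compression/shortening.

A_1 = 769.4 mm².
A_2 = 1901 mm².
Equal strain + equilibrium ⇒ each member carries load in proportion to AE: A₁E₁ = 82330000 N, A₂E₂ = 224300000 N, ΣAE = 306700000 N.
F₁ = P·A₁E₁/ΣAE = 91300·82330000/306700000 = 24510 N.

24.5 kN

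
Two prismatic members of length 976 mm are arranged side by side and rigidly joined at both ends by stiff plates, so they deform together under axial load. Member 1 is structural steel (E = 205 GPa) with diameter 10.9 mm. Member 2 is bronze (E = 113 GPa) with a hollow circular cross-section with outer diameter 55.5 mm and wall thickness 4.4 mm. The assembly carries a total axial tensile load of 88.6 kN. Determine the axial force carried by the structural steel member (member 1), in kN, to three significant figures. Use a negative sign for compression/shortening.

17.1 kN

A_1 = 93.31 mm².
A_2 = 706.4 mm².
Equal strain + equilibrium ⇒ each member carries load in proportion to AE: A₁E₁ = 19130000 N, A₂E₂ = 79820000 N, ΣAE = 98950000 N.
F₁ = P·A₁E₁/ΣAE = 88600·19130000/98950000 = 17130 N.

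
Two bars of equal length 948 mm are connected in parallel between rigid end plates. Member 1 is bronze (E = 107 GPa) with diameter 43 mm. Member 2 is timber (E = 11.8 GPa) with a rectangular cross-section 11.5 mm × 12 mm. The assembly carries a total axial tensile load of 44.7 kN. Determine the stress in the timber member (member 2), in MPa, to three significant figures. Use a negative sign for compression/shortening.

3.36 MPa

A_1 = 1452 mm².
A_2 = 138 mm².
Equal strain + equilibrium ⇒ each member carries load in proportion to AE: A₁E₁ = 155400000 N, A₂E₂ = 1628000 N, ΣAE = 157000000 N.
σ₂ = P·E₂/ΣAE = 44700·11800/157000000 = 3.359 MPa.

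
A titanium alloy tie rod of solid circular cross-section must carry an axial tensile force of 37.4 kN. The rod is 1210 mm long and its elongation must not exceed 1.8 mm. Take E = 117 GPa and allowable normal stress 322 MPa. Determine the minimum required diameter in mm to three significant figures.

16.5 mm

Required area A ≥ P/σ_allow = 37400/322 = 116.1 mm².
For a solid circular section, d ≥ √(4A/π) = 12.16 mm.
Elongation limit: A ≥ PL/(Eδ_allow) = 37400·1210/(117000·1.8) = 214.9 mm² ⇒ d ≥ 16.54 mm.
The elongation limit governs.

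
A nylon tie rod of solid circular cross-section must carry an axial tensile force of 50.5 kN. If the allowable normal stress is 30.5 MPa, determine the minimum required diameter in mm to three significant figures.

45.9 mm

Required area A ≥ P/σ_allow = 50500/30.5 = 1656 mm².
For a solid circular section, d ≥ √(4A/π) = 45.91 mm.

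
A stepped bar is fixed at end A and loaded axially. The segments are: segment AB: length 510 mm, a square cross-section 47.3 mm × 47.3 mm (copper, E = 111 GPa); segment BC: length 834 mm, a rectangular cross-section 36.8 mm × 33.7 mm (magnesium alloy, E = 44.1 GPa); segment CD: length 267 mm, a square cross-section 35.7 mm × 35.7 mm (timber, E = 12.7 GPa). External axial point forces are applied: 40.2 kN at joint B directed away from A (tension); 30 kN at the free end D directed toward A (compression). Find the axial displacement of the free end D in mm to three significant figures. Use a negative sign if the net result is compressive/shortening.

Internal axial forces (sectioning from the free end, tension +): N_CD = -30 kN, N_BC = -30 kN, N_AB = 10.2 kN.
A_AB = 2237 mm².
A_BC = 1240 mm².
A_CD = 1274 mm².
δ_AB = 10200·510/(2237·111000) = 0.02095 mm
δ_BC = -30000·834/(1240·44100) = -0.4575 mm
δ_CD = -30000·267/(1274·12700) = -0.4949 mm
δ = Σδ_i = -0.9314 mm.

-0.931 mm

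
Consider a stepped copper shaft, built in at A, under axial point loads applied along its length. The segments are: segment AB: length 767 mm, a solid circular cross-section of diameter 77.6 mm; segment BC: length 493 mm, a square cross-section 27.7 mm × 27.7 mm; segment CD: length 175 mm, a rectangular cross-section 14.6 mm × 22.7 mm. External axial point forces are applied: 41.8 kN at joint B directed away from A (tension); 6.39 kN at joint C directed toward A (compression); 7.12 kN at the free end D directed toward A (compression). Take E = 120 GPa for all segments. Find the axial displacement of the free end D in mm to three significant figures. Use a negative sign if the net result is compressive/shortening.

Internal axial forces (sectioning from the free end, tension +): N_CD = -7.12 kN, N_BC = -13.51 kN, N_AB = 28.29 kN.
A_AB = 4729 mm².
A_BC = 767.3 mm².
A_CD = 331.4 mm².
δ_AB = 28290·767/(4729·120000) = 0.03823 mm
δ_BC = -13510·493/(767.3·120000) = -0.07234 mm
δ_CD = -7120·175/(331.4·120000) = -0.03133 mm
δ = Σδ_i = -0.06543 mm.

-0.0654 mm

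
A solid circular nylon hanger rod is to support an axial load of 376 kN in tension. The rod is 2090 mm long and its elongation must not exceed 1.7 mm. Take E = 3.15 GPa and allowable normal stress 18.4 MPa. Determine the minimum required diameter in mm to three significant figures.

Required area A ≥ P/σ_allow = 376000/18.4 = 20430 mm².
For a solid circular section, d ≥ √(4A/π) = 161.3 mm.
Elongation limit: A ≥ PL/(Eδ_allow) = 376000·2090/(3150·1.7) = 146700 mm² ⇒ d ≥ 432.3 mm.
The elongation limit governs.

432 mm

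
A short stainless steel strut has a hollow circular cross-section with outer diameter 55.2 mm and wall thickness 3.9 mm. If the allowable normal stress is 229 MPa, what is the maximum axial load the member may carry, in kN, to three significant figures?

144 kN

A = 628.5 mm².
P_max = σ_allow · A = 229 · 628.5 = 143900 N = 143.9 kN.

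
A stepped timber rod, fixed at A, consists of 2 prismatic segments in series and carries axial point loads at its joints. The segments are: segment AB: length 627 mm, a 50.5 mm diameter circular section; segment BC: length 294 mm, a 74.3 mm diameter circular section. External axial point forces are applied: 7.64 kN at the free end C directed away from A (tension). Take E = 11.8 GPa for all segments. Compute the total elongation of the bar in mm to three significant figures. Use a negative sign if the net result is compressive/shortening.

0.247 mm

Internal axial forces (sectioning from the free end, tension +): N_BC = 7.64 kN, N_AB = 7.64 kN.
A_AB = 2003 mm².
A_BC = 4336 mm².
δ_AB = 7640·627/(2003·11800) = 0.2027 mm
δ_BC = 7640·294/(4336·11800) = 0.0439 mm
δ = Σδ_i = 0.2466 mm.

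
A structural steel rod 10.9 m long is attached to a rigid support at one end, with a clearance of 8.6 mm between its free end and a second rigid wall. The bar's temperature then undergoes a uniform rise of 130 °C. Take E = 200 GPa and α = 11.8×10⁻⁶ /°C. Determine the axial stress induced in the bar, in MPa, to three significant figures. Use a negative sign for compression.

Free thermal expansion αLΔT = 11.8e-6 · 10900 · 130 = 16.72 mm.
The walls engage after the gap closes; constrained expansion = 16.72 − 8.6 = 8.121 mm.
The walls impose strain ε = −(8.121)/10900 = -7.4501e-04; σ = Eε = 200000 · -7.4501e-04 = -149 MPa.

-149 MPa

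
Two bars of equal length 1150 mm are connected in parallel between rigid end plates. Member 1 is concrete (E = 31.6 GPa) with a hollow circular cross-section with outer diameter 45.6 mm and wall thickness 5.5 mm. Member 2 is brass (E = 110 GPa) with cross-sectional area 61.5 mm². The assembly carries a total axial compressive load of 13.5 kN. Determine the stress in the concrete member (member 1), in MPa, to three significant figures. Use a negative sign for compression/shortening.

-14.9 MPa

A_1 = 692.9 mm².
Equal strain + equilibrium ⇒ each member carries load in proportion to AE: A₁E₁ = 21890000 N, A₂E₂ = 6765000 N, ΣAE = 28660000 N.
σ₁ = P·E₁/ΣAE = -13500·31600/28660000 = -14.88 MPa.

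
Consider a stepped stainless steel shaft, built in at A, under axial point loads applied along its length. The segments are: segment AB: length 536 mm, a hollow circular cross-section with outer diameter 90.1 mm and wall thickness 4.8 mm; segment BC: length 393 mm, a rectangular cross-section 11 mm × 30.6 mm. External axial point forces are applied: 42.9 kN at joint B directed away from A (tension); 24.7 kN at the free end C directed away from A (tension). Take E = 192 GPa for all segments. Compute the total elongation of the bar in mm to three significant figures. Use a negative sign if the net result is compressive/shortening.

0.297 mm

Internal axial forces (sectioning from the free end, tension +): N_BC = 24.7 kN, N_AB = 67.6 kN.
A_AB = 1286 mm².
A_BC = 336.6 mm².
δ_AB = 67600·536/(1286·192000) = 0.1467 mm
δ_BC = 24700·393/(336.6·192000) = 0.1502 mm
δ = Σδ_i = 0.2969 mm.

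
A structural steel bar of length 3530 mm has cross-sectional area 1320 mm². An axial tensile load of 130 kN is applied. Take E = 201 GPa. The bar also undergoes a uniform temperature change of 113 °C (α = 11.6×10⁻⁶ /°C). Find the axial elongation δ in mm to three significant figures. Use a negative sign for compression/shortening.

6.36 mm

δ_mech = NL/(AE) = 130000·3530/(1320·201000) = 1.73 mm.
δ_thermal = αLΔT = 11.6e-6·3530·113 = 4.627 mm.
δ = δ_mech + δ_thermal = 6.357 mm.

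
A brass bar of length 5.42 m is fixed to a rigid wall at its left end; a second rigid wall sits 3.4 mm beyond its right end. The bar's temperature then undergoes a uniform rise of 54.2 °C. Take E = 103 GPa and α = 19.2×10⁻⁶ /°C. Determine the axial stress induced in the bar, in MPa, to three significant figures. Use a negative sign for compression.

Free thermal expansion αLΔT = 19.2e-6 · 5420 · 54.2 = 5.64 mm.
The walls engage after the gap closes; constrained expansion = 5.64 − 3.4 = 2.24 mm.
The walls impose strain ε = −(2.24)/5420 = -4.1333e-04; σ = Eε = 103000 · -4.1333e-04 = -42.57 MPa.

-42.6 MPa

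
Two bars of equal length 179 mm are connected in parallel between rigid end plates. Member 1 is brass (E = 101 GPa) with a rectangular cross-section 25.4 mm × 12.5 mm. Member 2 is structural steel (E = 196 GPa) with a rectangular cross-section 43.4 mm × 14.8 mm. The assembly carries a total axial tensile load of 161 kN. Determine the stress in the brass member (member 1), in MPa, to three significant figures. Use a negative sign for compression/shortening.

A_1 = 317.5 mm².
A_2 = 642.3 mm².
Equal strain + equilibrium ⇒ each member carries load in proportion to AE: A₁E₁ = 32070000 N, A₂E₂ = 125900000 N, ΣAE = 158000000 N.
σ₁ = P·E₁/ΣAE = 161000·101000/158000000 = 102.9 MPa.

103 MPa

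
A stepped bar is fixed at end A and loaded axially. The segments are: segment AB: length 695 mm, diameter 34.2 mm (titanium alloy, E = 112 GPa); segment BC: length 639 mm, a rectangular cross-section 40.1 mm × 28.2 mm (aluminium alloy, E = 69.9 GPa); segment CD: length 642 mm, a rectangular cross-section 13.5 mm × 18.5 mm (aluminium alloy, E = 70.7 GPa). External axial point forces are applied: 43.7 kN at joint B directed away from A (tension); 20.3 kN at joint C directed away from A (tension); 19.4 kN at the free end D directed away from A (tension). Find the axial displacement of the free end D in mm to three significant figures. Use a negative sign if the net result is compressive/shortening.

Internal axial forces (sectioning from the free end, tension +): N_CD = 19.4 kN, N_BC = 39.7 kN, N_AB = 83.4 kN.
A_AB = 918.6 mm².
A_BC = 1131 mm².
A_CD = 249.8 mm².
δ_AB = 83400·695/(918.6·112000) = 0.5634 mm
δ_BC = 39700·639/(1131·69900) = 0.3209 mm
δ_CD = 19400·642/(249.8·70700) = 0.7054 mm
δ = Σδ_i = 1.59 mm.

1.59 mm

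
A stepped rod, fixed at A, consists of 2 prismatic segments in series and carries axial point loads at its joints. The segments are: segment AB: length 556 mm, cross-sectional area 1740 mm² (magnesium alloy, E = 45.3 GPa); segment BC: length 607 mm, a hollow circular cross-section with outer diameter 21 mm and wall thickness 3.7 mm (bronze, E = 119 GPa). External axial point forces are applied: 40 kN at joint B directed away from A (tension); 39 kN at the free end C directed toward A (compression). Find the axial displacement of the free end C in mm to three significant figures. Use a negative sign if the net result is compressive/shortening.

Internal axial forces (sectioning from the free end, tension +): N_BC = -39 kN, N_AB = 1 kN.
A_BC = 201.1 mm².
δ_AB = 1000·556/(1740·45300) = 0.007054 mm
δ_BC = -39000·607/(201.1·119000) = -0.9893 mm
δ = Σδ_i = -0.9822 mm.

-0.982 mm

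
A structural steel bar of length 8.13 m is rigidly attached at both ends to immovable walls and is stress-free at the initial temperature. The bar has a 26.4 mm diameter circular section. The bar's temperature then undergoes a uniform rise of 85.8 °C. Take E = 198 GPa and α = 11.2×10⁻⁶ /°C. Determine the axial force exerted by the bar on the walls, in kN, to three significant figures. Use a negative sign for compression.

-104 kN

Free thermal expansion αLΔT = 11.2e-6 · 8130 · 85.8 = 7.813 mm.
The walls impose strain ε = −(7.813)/8130 = -9.6096e-04; σ = Eε = 198000 · -9.6096e-04 = -190.3 MPa.
Wall reaction R = σ·A = -190.3·547.4 = -104200 N = -104.2 kN.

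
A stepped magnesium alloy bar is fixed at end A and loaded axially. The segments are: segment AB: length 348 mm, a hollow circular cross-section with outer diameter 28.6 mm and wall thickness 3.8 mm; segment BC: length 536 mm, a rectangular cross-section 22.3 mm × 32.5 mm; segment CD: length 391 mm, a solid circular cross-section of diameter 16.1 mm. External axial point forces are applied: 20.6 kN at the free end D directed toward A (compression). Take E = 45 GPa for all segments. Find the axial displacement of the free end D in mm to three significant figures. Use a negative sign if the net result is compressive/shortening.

Internal axial forces (sectioning from the free end, tension +): N_CD = -20.6 kN, N_BC = -20.6 kN, N_AB = -20.6 kN.
A_AB = 296.1 mm².
A_BC = 724.8 mm².
A_CD = 203.6 mm².
δ_AB = -20600·348/(296.1·45000) = -0.5381 mm
δ_BC = -20600·536/(724.8·45000) = -0.3386 mm
δ_CD = -20600·391/(203.6·45000) = -0.8792 mm
δ = Σδ_i = -1.756 mm.

-1.76 mm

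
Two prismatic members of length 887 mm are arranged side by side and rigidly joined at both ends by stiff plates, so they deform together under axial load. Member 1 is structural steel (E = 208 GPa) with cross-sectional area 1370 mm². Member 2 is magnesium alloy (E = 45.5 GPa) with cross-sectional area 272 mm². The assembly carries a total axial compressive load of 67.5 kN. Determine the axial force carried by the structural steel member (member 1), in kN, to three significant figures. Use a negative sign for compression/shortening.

-64.7 kN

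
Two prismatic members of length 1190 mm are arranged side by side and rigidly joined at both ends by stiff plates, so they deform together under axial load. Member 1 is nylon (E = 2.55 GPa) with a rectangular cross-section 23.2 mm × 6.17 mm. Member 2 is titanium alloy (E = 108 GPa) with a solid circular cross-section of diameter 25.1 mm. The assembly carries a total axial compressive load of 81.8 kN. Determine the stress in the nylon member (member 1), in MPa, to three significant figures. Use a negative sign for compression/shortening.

A_1 = 143.1 mm².
A_2 = 494.8 mm².
Equal strain + equilibrium ⇒ each member carries load in proportion to AE: A₁E₁ = 365000 N, A₂E₂ = 53440000 N, ΣAE = 53800000 N.
σ₁ = P·E₁/ΣAE = -81800·2550/53800000 = -3.877 MPa.

-3.88 MPa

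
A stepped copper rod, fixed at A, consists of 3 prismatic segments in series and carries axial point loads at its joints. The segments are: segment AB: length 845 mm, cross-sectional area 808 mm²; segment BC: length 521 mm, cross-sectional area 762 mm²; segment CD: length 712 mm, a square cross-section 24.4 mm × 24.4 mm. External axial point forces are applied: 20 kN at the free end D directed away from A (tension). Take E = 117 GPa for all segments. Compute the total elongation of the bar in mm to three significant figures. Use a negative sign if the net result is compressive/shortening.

0.500 mm

Internal axial forces (sectioning from the free end, tension +): N_CD = 20 kN, N_BC = 20 kN, N_AB = 20 kN.
A_CD = 595.4 mm².
δ_AB = 20000·845/(808·117000) = 0.1788 mm
δ_BC = 20000·521/(762·117000) = 0.1169 mm
δ_CD = 20000·712/(595.4·117000) = 0.2044 mm
δ = Σδ_i = 0.5001 mm.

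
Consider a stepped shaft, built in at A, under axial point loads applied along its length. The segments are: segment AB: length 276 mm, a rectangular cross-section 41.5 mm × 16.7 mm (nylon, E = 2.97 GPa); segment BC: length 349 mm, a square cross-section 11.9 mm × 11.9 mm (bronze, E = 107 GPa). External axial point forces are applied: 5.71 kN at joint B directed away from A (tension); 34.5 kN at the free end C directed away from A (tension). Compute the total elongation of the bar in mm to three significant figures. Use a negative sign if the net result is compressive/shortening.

6.19 mm

Internal axial forces (sectioning from the free end, tension +): N_BC = 34.5 kN, N_AB = 40.21 kN.
A_AB = 693 mm².
A_BC = 141.6 mm².
δ_AB = 40210·276/(693·2970) = 5.392 mm
δ_BC = 34500·349/(141.6·107000) = 0.7946 mm
δ = Σδ_i = 6.186 mm.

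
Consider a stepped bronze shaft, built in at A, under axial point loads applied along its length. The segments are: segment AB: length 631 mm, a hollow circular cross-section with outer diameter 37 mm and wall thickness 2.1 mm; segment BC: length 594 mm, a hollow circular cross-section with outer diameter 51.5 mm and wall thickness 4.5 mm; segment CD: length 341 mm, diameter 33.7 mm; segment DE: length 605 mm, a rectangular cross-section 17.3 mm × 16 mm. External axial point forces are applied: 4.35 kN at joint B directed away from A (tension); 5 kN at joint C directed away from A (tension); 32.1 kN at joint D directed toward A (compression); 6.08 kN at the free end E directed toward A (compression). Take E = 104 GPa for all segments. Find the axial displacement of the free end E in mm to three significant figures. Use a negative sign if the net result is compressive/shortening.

Internal axial forces (sectioning from the free end, tension +): N_DE = -6.08 kN, N_CD = -38.18 kN, N_BC = -33.18 kN, N_AB = -28.83 kN.
A_AB = 230.2 mm².
A_BC = 664.4 mm².
A_CD = 892 mm².
A_DE = 276.8 mm².
δ_AB = -28830·631/(230.2·104000) = -0.7597 mm
δ_BC = -33180·594/(664.4·104000) = -0.2852 mm
δ_CD = -38180·341/(892·104000) = -0.1403 mm
δ_DE = -6080·605/(276.8·104000) = -0.1278 mm
δ = Σδ_i = -1.313 mm.

-1.31 mm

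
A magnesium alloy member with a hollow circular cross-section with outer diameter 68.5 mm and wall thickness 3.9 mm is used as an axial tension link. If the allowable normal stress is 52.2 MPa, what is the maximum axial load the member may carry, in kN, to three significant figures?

41.3 kN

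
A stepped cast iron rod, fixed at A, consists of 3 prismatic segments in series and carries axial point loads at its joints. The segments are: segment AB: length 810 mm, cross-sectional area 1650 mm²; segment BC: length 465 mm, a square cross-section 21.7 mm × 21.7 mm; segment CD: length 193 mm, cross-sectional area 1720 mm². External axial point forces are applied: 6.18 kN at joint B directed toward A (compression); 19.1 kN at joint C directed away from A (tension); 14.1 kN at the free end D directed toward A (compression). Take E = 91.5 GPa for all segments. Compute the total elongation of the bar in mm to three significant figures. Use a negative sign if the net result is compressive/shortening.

Internal axial forces (sectioning from the free end, tension +): N_CD = -14.1 kN, N_BC = 5 kN, N_AB = -1.18 kN.
A_BC = 470.9 mm².
δ_AB = -1180·810/(1650·91500) = -0.006331 mm
δ_BC = 5000·465/(470.9·91500) = 0.05396 mm
δ_CD = -14100·193/(1720·91500) = -0.01729 mm
δ = Σδ_i = 0.03034 mm.

0.0303 mm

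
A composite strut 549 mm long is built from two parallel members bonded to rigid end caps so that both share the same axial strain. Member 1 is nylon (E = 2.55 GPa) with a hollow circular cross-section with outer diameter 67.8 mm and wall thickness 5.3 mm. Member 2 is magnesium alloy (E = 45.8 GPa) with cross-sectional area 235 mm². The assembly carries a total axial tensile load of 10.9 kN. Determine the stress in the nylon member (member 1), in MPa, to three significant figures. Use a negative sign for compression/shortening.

A_1 = 1041 mm².
Equal strain + equilibrium ⇒ each member carries load in proportion to AE: A₁E₁ = 2654000 N, A₂E₂ = 10760000 N, ΣAE = 13420000 N.
σ₁ = P·E₁/ΣAE = 10900·2550/13420000 = 2.072 MPa.

2.07 MPa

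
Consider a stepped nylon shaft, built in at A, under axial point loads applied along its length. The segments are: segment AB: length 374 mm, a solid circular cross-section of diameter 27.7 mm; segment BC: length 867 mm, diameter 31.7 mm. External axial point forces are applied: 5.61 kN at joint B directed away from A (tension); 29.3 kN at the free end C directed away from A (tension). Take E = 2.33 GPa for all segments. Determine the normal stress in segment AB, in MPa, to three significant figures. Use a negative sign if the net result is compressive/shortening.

57.9 MPa

Internal axial forces (sectioning from the free end, tension +): N_BC = 29.3 kN, N_AB = 34.91 kN.
A_AB = 602.6 mm².
σ_AB = N_AB/A_AB = 34910/602.6 = 57.93 MPa.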